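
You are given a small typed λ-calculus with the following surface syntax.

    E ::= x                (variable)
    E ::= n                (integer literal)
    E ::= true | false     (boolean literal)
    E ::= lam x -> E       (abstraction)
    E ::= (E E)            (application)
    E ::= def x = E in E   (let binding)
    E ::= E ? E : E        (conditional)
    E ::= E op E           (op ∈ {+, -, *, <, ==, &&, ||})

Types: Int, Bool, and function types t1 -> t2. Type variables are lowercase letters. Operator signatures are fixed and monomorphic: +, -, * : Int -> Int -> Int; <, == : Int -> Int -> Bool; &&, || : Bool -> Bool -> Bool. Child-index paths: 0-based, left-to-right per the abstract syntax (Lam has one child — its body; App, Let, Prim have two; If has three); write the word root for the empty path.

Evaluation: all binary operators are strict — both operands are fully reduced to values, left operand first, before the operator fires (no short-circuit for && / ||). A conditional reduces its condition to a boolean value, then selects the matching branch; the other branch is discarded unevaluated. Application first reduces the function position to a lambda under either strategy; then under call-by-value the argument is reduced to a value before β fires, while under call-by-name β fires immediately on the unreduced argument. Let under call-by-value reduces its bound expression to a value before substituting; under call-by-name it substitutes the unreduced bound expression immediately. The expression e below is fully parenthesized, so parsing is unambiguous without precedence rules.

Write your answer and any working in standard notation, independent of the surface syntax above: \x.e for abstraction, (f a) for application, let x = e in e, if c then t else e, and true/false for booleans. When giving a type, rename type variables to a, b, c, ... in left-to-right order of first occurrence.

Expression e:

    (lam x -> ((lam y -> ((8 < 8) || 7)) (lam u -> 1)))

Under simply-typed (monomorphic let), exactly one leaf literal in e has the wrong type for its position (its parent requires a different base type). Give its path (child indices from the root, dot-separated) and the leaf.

Answer: 0.0.0.1 : 7

Derivation:
  unify Int ~ Int
  unify Int ~ Int
  unify Bool ~ Bool
  unify Int ~ Bool
  FAIL: mismatch Int ~ Bool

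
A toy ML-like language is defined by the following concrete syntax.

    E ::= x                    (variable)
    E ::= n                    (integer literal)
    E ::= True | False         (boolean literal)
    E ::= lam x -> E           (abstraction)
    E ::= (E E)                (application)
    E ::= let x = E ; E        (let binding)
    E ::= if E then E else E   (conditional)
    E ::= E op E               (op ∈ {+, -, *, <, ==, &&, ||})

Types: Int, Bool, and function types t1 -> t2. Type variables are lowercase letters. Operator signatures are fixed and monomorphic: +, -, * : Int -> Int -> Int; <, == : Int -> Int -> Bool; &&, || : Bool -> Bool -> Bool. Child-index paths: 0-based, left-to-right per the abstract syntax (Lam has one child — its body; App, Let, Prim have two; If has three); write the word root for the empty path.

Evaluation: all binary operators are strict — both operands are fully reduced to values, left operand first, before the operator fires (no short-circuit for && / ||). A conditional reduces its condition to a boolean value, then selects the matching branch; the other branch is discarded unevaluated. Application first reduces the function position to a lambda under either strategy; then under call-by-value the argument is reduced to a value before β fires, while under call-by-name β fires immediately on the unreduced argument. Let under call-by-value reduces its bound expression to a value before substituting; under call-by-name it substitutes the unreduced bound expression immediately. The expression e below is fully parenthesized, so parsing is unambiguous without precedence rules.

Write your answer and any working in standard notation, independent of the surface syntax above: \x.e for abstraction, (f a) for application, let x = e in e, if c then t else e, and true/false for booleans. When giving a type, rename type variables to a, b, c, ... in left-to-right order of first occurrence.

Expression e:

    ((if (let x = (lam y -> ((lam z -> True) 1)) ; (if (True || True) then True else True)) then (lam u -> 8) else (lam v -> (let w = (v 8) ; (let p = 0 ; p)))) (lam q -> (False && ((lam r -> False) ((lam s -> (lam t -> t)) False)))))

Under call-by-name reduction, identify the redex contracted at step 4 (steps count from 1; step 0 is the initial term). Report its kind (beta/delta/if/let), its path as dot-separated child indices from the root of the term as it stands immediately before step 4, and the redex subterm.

Answer: if at 0 : (if true then (\u.8) else (\v.(let w = (v 8) in (let p = 0 in p))))

Trace:
step 0: ((if (let x = (\y.((\z.true) 1)) in (if (true || true) then true else true)) then (\u.8) else (\v.(let w = (v 8) in (let p = 0 in p)))) (\q.(false && ((\r.false) ((\s.(\t.t)) false)))))
step 1: [let@0.0] ((if (if (true || true) then true else true) then (\u.8) else (\v.(let w = (v 8) in (let p = 0 in p)))) (\q.(false && ((\r.false) ((\s.(\t.t)) false)))))
step 2: [delta@0.0.0] ((if (if true then true else true) then (\u.8) else (\v.(let w = (v 8) in (let p = 0 in p)))) (\q.(false && ((\r.false) ((\s.(\t.t)) false)))))
step 3: [if@0.0] ((if true then (\u.8) else (\v.(let w = (v 8) in (let p = 0 in p)))) (\q.(false && ((\r.false) ((\s.(\t.t)) false)))))
step 4: [if@0] ((\u.8) (\q.(false && ((\r.false) ((\s.(\t.t)) false)))))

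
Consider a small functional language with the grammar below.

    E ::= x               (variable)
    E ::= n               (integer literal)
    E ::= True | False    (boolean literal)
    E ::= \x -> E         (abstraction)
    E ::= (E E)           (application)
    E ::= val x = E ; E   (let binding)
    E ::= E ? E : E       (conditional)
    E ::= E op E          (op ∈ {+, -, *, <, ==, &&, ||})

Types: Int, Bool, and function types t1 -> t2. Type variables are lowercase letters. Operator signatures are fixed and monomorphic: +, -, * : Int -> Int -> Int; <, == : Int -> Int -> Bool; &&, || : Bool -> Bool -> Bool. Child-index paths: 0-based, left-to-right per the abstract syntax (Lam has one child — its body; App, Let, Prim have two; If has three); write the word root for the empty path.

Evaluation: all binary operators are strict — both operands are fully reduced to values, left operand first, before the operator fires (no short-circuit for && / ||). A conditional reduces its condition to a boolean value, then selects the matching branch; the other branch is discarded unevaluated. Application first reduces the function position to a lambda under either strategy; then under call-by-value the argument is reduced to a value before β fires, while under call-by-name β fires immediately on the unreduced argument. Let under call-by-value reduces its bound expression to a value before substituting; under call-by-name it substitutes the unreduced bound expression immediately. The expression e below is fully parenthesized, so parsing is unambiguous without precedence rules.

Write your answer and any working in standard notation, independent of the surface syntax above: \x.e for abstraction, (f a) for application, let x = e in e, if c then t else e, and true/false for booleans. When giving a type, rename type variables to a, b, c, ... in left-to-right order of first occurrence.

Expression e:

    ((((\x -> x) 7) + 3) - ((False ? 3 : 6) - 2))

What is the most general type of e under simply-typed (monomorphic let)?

Answer: Int

Derivation:
x : a
\x._ : a -> a
  unify a -> a ~ Int -> b
  unify a ~ Int
  unify Int ~ b
_ _ : Int
  unify Int ~ Int
  unify Int ~ Int
  unify Int ~ Int
  unify Bool ~ Bool
  unify Int ~ Int
  unify Int ~ Int
  unify Int ~ Int
  unify Int ~ Int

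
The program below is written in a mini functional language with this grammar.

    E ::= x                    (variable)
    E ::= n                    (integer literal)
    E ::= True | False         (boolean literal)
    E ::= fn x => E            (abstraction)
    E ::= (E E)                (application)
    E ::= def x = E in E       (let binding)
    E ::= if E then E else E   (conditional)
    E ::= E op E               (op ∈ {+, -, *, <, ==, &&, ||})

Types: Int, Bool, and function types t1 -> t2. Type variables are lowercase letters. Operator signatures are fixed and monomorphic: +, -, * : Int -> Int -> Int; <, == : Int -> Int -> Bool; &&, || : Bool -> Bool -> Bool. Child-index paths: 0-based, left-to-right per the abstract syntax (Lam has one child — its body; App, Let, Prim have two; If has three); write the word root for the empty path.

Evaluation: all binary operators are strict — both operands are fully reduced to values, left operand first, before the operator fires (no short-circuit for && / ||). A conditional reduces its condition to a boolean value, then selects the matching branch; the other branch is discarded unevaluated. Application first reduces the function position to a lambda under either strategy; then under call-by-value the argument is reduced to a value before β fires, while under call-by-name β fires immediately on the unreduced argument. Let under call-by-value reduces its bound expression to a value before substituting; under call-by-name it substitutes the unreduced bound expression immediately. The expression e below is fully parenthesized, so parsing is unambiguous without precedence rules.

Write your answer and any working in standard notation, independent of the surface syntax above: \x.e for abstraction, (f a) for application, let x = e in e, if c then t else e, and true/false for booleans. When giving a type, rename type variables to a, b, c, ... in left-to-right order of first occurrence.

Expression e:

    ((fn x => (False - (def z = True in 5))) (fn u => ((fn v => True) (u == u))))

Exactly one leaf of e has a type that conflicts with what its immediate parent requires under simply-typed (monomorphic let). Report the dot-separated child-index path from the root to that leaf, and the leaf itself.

Answer: 0.0.0 : false

Trace:
  unify Bool ~ Int
  FAIL: mismatch Bool ~ Int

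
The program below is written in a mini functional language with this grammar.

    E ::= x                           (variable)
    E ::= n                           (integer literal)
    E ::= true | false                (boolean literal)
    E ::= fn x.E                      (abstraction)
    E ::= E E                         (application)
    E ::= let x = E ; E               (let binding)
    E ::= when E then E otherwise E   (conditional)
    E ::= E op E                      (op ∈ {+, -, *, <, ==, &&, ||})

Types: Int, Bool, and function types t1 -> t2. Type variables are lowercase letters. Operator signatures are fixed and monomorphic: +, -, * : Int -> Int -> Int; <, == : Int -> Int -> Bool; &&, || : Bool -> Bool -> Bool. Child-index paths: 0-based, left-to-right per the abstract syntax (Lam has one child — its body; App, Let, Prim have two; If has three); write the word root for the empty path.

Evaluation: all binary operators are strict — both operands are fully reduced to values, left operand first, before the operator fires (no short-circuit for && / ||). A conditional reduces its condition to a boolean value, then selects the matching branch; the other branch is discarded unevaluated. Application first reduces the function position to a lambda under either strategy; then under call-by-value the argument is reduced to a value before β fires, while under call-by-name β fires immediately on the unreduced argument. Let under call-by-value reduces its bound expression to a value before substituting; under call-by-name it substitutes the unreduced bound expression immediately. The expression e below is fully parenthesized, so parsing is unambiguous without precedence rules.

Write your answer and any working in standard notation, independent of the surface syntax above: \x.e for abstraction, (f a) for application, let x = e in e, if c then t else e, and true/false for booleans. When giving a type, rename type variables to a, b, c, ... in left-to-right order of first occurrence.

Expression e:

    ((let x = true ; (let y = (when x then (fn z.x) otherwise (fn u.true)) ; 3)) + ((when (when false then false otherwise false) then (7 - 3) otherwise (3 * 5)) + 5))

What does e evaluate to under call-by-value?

Answer: 23

Trace:
step 0: ((let x = true in (let y = (if x then (\z.x) else (\u.true)) in 3)) + ((if (if false then false else false) then (7 - 3) else (3 * 5)) + 5))
step 1: [let@0] ((let y = (if true then (\z.true) else (\u.true)) in 3) + ((if (if false then false else false) then (7 - 3) else (3 * 5)) + 5))
step 2: [if@0.0] ((let y = (\z.true) in 3) + ((if (if false then false else false) then (7 - 3) else (3 * 5)) + 5))
step 3: [let@0] (3 + ((if (if false then false else false) then (7 - 3) else (3 * 5)) + 5))
step 4: [if@1.0.0] (3 + ((if false then (7 - 3) else (3 * 5)) + 5))
step 5: [if@1.0] (3 + ((3 * 5) + 5))
step 6: [delta@1.0] (3 + (15 + 5))
step 7: [delta@1] (3 + 20)
step 8: [delta@root] 23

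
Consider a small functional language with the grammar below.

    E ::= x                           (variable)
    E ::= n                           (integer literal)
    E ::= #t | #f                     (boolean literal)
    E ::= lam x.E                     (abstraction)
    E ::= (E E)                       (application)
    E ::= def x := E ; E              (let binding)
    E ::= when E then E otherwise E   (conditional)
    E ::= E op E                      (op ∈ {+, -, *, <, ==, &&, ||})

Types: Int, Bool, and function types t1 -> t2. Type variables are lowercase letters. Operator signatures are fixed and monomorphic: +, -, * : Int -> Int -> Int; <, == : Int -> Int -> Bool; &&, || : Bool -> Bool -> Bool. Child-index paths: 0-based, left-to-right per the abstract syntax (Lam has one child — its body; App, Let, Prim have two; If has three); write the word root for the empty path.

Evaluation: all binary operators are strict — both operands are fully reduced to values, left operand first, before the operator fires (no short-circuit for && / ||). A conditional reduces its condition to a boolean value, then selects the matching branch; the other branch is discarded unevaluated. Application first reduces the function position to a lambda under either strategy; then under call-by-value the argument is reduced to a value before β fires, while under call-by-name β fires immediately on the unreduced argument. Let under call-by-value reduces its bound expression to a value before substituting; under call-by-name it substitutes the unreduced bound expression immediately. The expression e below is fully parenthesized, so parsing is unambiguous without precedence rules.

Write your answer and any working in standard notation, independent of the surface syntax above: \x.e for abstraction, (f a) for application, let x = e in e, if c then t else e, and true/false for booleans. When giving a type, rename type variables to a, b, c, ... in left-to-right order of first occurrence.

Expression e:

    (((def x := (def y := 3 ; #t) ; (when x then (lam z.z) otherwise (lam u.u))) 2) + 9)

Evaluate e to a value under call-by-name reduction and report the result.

Working:
step 0: (((let x = (let y = 3 in true) in (if x then (\z.z) else (\u.u))) 2) + 9)
step 1: [let@0.0] (((if (let y = 3 in true) then (\z.z) else (\u.u)) 2) + 9)
step 2: [let@0.0.0] (((if true then (\z.z) else (\u.u)) 2) + 9)
step 3: [if@0.0] (((\z.z) 2) + 9)
step 4: [beta@0] (2 + 9)
step 5: [delta@root] 11

Answer: 11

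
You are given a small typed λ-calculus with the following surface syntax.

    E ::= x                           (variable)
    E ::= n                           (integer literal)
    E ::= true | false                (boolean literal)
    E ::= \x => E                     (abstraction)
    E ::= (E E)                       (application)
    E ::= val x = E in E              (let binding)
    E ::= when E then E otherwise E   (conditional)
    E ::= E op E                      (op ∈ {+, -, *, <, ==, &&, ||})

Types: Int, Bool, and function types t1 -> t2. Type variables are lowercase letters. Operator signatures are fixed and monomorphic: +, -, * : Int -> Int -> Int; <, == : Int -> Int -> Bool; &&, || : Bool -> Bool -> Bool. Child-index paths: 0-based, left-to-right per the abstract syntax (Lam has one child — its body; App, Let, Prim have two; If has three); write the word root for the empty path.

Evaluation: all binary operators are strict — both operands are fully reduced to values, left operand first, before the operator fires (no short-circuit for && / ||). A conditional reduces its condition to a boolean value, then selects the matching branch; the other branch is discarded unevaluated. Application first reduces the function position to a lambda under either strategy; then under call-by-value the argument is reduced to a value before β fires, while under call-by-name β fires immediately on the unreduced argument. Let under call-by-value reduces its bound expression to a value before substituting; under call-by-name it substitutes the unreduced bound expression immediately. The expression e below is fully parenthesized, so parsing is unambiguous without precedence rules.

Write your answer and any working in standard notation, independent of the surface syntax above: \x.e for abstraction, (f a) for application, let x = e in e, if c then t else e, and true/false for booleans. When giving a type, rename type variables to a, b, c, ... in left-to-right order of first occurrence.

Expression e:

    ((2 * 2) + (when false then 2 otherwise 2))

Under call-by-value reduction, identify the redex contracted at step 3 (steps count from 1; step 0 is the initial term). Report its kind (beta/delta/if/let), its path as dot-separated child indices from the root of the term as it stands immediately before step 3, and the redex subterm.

Derivation:
step 0: ((2 * 2) + (if false then 2 else 2))
step 1: [delta@0] (4 + (if false then 2 else 2))
step 2: [if@1] (4 + 2)
step 3: [delta@root] 6

Answer: delta at root : (4 + 2)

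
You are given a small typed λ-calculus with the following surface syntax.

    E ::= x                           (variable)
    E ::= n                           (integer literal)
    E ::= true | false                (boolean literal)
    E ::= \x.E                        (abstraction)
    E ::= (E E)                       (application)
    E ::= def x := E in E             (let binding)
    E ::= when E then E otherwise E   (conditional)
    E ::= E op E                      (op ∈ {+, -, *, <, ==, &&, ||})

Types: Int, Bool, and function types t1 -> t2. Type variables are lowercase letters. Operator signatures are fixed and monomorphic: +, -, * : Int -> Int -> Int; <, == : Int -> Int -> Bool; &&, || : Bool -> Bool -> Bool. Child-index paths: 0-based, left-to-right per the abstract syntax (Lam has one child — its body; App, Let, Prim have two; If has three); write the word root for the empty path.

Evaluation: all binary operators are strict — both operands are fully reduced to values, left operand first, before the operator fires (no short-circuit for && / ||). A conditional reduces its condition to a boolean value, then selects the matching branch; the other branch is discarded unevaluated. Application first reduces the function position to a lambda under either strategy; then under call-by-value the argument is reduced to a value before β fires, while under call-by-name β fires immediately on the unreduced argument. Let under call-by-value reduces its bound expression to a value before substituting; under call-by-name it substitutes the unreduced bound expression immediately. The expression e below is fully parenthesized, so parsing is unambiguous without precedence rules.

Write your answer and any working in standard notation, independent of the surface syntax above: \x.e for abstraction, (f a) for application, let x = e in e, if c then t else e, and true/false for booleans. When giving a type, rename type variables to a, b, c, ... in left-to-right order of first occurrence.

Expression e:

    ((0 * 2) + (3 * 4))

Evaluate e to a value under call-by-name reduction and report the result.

Answer: 12

Derivation:
step 0: ((0 * 2) + (3 * 4))
step 1: [delta@0] (0 + (3 * 4))
step 2: [delta@1] (0 + 12)
step 3: [delta@root] 12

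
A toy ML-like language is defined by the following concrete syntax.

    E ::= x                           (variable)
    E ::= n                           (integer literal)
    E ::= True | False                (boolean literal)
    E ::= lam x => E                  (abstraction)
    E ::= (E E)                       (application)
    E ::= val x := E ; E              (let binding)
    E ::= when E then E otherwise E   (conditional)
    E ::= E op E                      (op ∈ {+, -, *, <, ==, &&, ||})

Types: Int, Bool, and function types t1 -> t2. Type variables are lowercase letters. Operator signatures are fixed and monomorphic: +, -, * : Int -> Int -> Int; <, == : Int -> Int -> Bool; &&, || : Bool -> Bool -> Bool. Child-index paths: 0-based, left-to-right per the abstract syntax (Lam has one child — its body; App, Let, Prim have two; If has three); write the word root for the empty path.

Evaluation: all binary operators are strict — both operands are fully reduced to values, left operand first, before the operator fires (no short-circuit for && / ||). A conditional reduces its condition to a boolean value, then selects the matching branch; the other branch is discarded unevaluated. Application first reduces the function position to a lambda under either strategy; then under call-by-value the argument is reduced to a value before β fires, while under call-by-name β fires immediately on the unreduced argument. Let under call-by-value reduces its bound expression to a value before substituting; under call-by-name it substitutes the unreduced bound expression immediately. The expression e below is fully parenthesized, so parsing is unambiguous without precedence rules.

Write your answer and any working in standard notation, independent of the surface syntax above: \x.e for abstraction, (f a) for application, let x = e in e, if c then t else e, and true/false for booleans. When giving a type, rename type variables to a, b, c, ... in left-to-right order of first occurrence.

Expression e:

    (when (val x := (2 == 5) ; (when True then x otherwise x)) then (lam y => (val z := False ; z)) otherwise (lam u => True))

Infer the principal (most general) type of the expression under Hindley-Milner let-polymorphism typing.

Derivation:
  unify Int ~ Int
  unify Int ~ Int
let x : Bool
  unify Bool ~ Bool
x : Bool
x : Bool
  unify Bool ~ Bool
  unify Bool ~ Bool
let z : Bool
z : Bool
\y._ : a -> Bool
\u._ : b -> Bool
  unify a -> Bool ~ b -> Bool
  unify a ~ b
  unify Bool ~ Bool

Answer: a -> Bool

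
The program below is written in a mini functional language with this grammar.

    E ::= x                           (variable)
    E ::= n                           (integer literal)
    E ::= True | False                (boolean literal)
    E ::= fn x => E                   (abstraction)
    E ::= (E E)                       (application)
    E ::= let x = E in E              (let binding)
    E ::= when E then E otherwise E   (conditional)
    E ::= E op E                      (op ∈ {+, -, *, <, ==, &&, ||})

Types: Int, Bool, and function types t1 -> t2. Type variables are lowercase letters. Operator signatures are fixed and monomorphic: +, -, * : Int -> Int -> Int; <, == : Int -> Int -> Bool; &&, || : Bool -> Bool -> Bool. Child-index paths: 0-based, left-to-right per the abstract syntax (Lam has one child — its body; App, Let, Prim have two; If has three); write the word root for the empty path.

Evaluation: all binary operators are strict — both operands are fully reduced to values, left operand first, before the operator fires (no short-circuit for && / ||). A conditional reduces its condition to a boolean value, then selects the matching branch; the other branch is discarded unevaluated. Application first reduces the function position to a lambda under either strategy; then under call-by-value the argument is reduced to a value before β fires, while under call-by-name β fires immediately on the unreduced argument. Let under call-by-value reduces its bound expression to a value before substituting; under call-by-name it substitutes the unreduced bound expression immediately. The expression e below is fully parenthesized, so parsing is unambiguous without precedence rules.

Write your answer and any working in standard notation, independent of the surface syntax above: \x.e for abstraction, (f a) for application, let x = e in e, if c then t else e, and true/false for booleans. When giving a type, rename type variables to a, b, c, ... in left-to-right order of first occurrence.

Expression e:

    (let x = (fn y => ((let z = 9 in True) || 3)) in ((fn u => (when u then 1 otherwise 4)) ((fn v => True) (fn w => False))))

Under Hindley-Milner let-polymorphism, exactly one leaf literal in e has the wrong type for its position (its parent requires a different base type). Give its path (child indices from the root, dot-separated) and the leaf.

Answer: 0.0.1 : 3

Trace:
let z : Int
  unify Bool ~ Bool
  unify Int ~ Bool
  FAIL: mismatch Int ~ Bool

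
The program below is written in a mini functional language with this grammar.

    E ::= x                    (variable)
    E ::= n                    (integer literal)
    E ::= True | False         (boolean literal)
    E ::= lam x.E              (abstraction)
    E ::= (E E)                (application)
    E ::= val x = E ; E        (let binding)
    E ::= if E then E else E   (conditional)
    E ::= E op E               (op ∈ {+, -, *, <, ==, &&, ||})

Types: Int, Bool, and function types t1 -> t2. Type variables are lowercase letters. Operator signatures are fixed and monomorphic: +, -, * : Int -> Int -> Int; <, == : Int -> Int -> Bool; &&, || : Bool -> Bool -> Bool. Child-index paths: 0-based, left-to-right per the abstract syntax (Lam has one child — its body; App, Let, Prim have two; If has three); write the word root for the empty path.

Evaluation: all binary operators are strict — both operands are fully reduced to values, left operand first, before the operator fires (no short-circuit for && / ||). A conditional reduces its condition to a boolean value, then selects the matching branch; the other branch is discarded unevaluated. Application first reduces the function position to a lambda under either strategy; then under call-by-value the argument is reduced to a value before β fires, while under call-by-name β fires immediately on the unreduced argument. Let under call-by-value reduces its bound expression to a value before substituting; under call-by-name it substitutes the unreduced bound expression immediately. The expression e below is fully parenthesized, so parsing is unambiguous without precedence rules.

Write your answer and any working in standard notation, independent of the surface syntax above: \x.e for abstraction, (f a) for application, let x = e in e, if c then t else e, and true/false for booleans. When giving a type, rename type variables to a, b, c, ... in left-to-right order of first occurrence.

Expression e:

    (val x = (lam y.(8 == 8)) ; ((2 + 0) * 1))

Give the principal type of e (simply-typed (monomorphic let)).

Derivation:
  unify Int ~ Int
  unify Int ~ Int
\y._ : a -> Bool
let x : a -> Bool
  unify Int ~ Int
  unify Int ~ Int
  unify Int ~ Int
  unify Int ~ Int

Answer: Int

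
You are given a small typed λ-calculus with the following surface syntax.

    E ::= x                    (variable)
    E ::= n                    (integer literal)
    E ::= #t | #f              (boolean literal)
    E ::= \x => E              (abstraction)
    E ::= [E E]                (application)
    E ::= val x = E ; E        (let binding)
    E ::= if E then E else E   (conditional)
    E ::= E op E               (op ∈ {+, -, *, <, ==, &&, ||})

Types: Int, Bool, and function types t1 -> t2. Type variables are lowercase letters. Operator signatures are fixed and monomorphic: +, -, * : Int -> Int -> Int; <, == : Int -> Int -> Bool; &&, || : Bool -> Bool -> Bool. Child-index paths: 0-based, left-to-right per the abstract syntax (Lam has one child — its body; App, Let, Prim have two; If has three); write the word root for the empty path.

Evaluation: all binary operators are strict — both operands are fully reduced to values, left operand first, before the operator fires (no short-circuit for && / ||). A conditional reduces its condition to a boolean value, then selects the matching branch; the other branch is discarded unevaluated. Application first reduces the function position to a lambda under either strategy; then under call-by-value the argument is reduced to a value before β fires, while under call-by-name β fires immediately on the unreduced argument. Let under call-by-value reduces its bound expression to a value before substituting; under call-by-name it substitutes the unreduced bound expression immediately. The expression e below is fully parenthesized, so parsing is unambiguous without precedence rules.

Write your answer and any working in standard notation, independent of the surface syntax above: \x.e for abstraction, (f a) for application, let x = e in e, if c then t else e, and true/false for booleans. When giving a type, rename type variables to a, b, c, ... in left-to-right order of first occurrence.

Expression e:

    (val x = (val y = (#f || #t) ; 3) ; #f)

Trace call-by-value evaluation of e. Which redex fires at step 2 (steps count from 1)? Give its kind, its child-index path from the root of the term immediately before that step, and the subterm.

Trace:
step 0: (let x = (let y = (false || true) in 3) in false)
step 1: [delta@0.0] (let x = (let y = true in 3) in false)
step 2: [let@0] (let x = 3 in false)

Answer: let at 0 : (let y = true in 3)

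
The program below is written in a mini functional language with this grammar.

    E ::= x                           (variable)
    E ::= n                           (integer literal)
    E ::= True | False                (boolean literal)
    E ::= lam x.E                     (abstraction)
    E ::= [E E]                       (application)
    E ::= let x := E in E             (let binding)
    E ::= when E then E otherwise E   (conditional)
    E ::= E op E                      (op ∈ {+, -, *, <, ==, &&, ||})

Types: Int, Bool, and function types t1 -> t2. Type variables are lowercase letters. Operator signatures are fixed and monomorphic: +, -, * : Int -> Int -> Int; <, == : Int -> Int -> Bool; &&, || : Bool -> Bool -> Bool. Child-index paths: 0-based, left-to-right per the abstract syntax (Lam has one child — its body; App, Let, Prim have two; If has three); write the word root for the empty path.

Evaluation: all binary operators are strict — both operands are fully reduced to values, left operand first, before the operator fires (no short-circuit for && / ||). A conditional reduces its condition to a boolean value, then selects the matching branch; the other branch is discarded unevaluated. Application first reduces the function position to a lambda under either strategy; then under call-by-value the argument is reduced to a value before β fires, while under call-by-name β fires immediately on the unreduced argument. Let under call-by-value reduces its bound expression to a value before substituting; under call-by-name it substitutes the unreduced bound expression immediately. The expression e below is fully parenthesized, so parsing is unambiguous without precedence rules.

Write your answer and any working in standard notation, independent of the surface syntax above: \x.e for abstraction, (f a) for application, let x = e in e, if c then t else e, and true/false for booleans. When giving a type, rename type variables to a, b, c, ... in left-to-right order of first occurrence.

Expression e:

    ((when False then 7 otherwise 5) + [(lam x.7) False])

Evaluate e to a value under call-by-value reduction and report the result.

Answer: 12

Derivation:
step 0: ((if false then 7 else 5) + ((\x.7) false))
step 1: [if@0] (5 + ((\x.7) false))
step 2: [beta@1] (5 + 7)
step 3: [delta@root] 12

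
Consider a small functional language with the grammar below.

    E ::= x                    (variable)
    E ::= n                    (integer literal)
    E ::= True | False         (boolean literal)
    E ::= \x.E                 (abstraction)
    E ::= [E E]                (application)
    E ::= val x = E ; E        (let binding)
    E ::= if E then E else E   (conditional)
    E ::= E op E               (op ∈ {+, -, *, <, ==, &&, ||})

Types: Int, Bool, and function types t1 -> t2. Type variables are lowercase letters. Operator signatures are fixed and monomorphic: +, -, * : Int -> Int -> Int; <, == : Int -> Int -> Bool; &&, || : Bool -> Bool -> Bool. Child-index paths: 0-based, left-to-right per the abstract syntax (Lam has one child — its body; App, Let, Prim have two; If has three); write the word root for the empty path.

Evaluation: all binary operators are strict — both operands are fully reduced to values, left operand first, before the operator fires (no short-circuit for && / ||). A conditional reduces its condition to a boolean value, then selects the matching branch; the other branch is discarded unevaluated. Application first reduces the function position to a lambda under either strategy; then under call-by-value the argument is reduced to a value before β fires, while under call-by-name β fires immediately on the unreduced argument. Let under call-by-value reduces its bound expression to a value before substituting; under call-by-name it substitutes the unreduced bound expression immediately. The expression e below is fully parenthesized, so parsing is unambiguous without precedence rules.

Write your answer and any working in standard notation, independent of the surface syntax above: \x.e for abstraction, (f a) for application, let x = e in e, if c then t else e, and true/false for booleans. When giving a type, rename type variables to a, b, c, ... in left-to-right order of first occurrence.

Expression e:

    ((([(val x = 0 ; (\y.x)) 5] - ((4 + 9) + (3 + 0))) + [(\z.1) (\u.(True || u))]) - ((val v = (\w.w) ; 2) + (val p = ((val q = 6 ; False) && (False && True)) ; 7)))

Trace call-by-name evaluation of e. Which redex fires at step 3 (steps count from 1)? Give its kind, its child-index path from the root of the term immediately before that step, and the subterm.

Answer: delta at 0.0.1.0 : (4 + 9)

Trace:
step 0: (((((let x = 0 in (\y.x)) 5) - ((4 + 9) + (3 + 0))) + ((\z.1) (\u.(true || u)))) - ((let v = (\w.w) in 2) + (let p = ((let q = 6 in false) && (false && true)) in 7)))
step 1: [let@0.0.0.0] (((((\y.0) 5) - ((4 + 9) + (3 + 0))) + ((\z.1) (\u.(true || u)))) - ((let v = (\w.w) in 2) + (let p = ((let q = 6 in false) && (false && true)) in 7)))
step 2: [beta@0.0.0] (((0 - ((4 + 9) + (3 + 0))) + ((\z.1) (\u.(true || u)))) - ((let v = (\w.w) in 2) + (let p = ((let q = 6 in false) && (false && true)) in 7)))
step 3: [delta@0.0.1.0] (((0 - (13 + (3 + 0))) + ((\z.1) (\u.(true || u)))) - ((let v = (\w.w) in 2) + (let p = ((let q = 6 in false) && (false && true)) in 7)))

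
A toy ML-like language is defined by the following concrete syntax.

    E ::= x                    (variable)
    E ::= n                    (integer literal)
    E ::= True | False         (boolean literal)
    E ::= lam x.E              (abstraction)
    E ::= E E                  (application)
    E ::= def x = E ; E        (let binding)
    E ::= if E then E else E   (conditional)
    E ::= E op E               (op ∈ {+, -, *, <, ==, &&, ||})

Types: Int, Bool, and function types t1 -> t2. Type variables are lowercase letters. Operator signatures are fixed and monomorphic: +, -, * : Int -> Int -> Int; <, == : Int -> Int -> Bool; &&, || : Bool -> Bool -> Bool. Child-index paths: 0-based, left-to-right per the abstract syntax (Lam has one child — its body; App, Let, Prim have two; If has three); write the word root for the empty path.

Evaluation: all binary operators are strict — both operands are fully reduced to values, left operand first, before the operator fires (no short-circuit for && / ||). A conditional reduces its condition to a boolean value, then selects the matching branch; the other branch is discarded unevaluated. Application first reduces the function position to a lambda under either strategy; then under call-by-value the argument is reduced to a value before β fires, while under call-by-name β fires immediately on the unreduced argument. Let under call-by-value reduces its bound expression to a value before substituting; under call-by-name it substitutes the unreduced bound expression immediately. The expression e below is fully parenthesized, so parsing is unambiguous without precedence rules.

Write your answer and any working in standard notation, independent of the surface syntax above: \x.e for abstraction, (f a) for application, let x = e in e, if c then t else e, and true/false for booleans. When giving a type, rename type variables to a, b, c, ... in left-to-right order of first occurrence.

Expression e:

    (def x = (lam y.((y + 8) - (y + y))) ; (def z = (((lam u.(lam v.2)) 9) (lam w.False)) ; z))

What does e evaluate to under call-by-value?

Working:
step 0: (let x = (\y.((y + 8) - (y + y))) in (let z = (((\u.(\v.2)) 9) (\w.false)) in z))
step 1: [let@root] (let z = (((\u.(\v.2)) 9) (\w.false)) in z)
step 2: [beta@0.0] (let z = ((\v.2) (\w.false)) in z)
step 3: [beta@0] (let z = 2 in z)
step 4: [let@root] 2

Answer: 2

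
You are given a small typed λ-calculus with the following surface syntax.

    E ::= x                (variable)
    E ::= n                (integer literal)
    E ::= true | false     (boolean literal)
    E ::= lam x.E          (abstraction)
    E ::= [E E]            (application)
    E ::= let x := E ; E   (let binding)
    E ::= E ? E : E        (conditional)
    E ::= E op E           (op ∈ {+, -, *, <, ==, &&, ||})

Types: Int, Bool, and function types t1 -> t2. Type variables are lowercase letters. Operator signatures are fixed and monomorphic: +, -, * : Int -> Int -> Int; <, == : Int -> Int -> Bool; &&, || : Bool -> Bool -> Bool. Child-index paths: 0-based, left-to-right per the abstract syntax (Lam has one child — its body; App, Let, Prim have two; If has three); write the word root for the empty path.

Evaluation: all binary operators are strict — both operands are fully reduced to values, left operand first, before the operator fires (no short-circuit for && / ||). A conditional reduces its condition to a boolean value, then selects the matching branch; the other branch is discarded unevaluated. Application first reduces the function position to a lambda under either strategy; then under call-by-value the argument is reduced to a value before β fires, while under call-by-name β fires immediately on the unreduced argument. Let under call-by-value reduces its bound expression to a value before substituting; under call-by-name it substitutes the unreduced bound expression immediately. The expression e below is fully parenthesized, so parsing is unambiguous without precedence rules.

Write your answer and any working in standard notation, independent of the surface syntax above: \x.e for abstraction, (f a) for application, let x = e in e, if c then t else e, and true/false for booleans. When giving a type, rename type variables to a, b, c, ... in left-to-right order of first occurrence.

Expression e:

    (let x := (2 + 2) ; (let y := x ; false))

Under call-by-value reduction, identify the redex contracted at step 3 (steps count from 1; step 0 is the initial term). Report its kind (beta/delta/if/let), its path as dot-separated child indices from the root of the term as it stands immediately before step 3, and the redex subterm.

Answer: let at root : (let y = 4 in false)

Trace:
step 0: (let x = (2 + 2) in (let y = x in false))
step 1: [delta@0] (let x = 4 in (let y = x in false))
step 2: [let@root] (let y = 4 in false)
step 3: [let@root] false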